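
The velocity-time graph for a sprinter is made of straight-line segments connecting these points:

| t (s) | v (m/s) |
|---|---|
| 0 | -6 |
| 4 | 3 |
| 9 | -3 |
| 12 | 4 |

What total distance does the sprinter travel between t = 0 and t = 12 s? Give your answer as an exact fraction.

160/7 m

Distance (not displacement) is the total path length: add the absolute areas under v-t.
0–4 s: v = 0 at t = 8/3 s; triangle areas 8 + 2 = 10 m
4–9 s: v = 0 at t = 6.5 s; triangle areas 3.75 + 3.75 = 7.5 m
9–12 s: v = 0 at t = 72/7 s; triangle areas 27/14 + 24/7 = 75/14 m
Total distance = 160/7 m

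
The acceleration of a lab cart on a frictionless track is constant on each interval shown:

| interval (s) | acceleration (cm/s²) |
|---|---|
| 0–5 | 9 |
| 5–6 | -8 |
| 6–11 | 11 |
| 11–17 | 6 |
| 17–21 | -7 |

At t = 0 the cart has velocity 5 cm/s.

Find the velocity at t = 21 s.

105 cm/s

Δv equals the area under the a-t graph; then v = v₀ + Δv.
0–5 s: 9 × 5 = 45 cm/s
5–6 s: -8 × 1 = -8 cm/s
6–11 s: 11 × 5 = 55 cm/s
11–17 s: 6 × 6 = 36 cm/s
17–21 s: -7 × 4 = -28 cm/s
Δv = 100 cm/s, so v(21) = 5 + (100) = 105 cm/s.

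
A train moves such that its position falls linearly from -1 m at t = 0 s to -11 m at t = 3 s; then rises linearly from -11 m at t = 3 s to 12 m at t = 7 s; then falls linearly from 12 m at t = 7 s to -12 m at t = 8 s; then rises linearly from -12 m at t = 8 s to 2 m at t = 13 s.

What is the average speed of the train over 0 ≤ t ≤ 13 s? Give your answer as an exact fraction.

Average speed = (total path length)/(elapsed time); on a piecewise-linear x-t graph the path length is Σ|Δx|.
0–3 s: |Δx| = |-11 − -1| = 10 m
3–7 s: |Δx| = |12 − -11| = 23 m
7–8 s: |Δx| = |-12 − 12| = 24 m
8–13 s: |Δx| = |2 − -12| = 14 m
Total path = 71 m; average speed = 71/13 = 71/13 m/s.

71/13 m/s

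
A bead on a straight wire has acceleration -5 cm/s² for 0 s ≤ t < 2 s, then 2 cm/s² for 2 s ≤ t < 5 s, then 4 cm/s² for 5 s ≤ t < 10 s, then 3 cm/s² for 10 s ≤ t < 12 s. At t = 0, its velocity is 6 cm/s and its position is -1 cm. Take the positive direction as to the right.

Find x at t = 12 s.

108 cm

On each constant-a segment, Δv = aΔt and Δx = v₀Δt + ½aΔt²; chain segment to segment.
0–2 s: v starts 6 cm/s; Δx = 6·2 + ½·-5·2² = 2 cm; v ends -4 cm/s.
2–5 s: v starts -4 cm/s; Δx = -4·3 + ½·2·3² = -3 cm; v ends 2 cm/s.
5–10 s: v starts 2 cm/s; Δx = 2·5 + ½·4·5² = 60 cm; v ends 22 cm/s.
10–12 s: v starts 22 cm/s; Δx = 22·2 + ½·3·2² = 50 cm; v ends 28 cm/s.
x(12) = -1 + Σ Δx = 108 cm.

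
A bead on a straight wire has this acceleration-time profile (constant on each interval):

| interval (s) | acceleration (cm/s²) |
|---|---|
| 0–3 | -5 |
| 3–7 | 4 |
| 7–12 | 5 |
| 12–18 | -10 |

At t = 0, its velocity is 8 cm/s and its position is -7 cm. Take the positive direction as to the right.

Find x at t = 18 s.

On each constant-a segment, Δv = aΔt and Δx = v₀Δt + ½aΔt²; chain segment to segment.
0–3 s: v starts 8 cm/s; Δx = 8·3 + ½·-5·3² = 1.5 cm; v ends -7 cm/s.
3–7 s: v starts -7 cm/s; Δx = -7·4 + ½·4·4² = 4 cm; v ends 9 cm/s.
7–12 s: v starts 9 cm/s; Δx = 9·5 + ½·5·5² = 107.5 cm; v ends 34 cm/s.
12–18 s: v starts 34 cm/s; Δx = 34·6 + ½·-10·6² = 24 cm; v ends -26 cm/s.
x(18) = -7 + Σ Δx = 130 cm.

130 cm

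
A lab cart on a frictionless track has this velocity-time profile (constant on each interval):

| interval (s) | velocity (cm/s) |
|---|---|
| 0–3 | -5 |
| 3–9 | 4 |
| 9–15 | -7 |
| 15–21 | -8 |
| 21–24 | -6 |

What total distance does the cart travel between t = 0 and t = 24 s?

Total distance travelled is ∫|v| dt — sum the magnitudes of each area piece.
0–3 s: |-5| × 3 = 15 cm
3–9 s: |4| × 6 = 24 cm
9–15 s: |-7| × 6 = 42 cm
15–21 s: |-8| × 6 = 48 cm
21–24 s: |-6| × 3 = 18 cm
Total distance = 147 cm

147 cm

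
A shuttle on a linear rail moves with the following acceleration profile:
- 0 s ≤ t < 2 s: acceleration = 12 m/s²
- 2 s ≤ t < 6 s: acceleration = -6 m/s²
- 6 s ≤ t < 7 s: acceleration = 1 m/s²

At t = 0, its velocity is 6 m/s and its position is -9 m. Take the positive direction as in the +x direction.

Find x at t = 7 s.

On each constant-a segment, Δv = aΔt and Δx = v₀Δt + ½aΔt²; chain segment to segment.
0–2 s: v starts 6 m/s; Δx = 6·2 + ½·12·2² = 36 m; v ends 30 m/s.
2–6 s: v starts 30 m/s; Δx = 30·4 + ½·-6·4² = 72 m; v ends 6 m/s.
6–7 s: v starts 6 m/s; Δx = 6·1 + ½·1·1² = 6.5 m; v ends 7 m/s.
x(7) = -9 + Σ Δx = 105.5 m.

105.5 m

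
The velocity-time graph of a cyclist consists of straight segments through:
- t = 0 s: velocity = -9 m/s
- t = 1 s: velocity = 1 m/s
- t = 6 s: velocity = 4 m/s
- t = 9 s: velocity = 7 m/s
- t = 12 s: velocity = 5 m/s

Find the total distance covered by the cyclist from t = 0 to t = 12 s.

51.1 m

Distance (not displacement) is the total path length: add the absolute areas under v-t.
0–1 s: v = 0 at t = 0.9 s; triangle areas 4.05 + 0.05 = 4.1 m
1–6 s: |½(1 + 4)(5)| = 12.5 m
6–9 s: |½(4 + 7)(3)| = 16.5 m
9–12 s: |½(7 + 5)(3)| = 18 m
Total distance = 51.1 m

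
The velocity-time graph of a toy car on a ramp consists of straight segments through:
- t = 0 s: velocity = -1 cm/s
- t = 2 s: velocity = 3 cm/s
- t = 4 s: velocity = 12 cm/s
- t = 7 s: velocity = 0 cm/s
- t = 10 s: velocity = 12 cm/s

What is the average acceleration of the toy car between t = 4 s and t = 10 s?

Average acceleration = Δv/Δt = (12 − 12)/(10 − 4) = 0 cm/s².

0 cm/s²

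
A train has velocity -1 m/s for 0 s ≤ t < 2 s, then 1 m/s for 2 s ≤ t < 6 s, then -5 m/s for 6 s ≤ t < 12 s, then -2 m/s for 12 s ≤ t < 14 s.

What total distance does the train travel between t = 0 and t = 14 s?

Distance (not displacement) is the total path length: add the absolute areas under v-t.
0–2 s: |-1| × 2 = 2 m
2–6 s: |1| × 4 = 4 m
6–12 s: |-5| × 6 = 30 m
12–14 s: |-2| × 2 = 4 m
Total distance = 40 m

40 m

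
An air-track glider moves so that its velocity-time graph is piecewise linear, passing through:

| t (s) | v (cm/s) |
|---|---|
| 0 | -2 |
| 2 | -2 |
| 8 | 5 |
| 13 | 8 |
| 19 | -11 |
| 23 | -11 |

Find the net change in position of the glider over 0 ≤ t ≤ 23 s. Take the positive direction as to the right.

Net displacement equals the area under the velocity-time graph (areas below the axis count negative).
0–2 s: -2 × 2 = -4 cm
2–8 s: ½(-2 + 5)(6) = 9 cm
8–13 s: ½(5 + 8)(5) = 32.5 cm
13–19 s: ½(8 + -11)(6) = -9 cm
19–23 s: -11 × 4 = -44 cm
Net displacement = -15.5 cm

-15.5 cm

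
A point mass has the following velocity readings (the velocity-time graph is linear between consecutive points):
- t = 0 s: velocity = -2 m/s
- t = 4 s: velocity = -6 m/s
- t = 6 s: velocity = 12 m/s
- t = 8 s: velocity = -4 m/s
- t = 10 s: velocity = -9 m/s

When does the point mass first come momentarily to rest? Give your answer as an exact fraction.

t = 14/3 s

v changes sign on 4–6 s (from -6 to 12); the graph is linear there, so v = 0 at t = 4 + (6)·(6 − 4)/(12 − -6) = 14/3 s.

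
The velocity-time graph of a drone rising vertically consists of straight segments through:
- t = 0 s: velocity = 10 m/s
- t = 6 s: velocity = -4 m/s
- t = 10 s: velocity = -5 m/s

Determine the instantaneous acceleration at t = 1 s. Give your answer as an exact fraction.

-7/3 m/s²

Acceleration is the slope of the v-t graph on 0–6 s: (-4 − 10)/(6 − 0) = -7/3 m/s².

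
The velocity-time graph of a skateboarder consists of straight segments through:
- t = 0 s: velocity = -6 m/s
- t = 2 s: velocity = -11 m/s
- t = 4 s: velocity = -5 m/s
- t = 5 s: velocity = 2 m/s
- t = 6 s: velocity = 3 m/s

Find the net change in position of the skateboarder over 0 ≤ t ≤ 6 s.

-32 m

Displacement is the signed area under the v-t curve.
0–2 s: ½(-6 + -11)(2) = -17 m
2–4 s: ½(-11 + -5)(2) = -16 m
4–5 s: ½(-5 + 2)(1) = -1.5 m
5–6 s: ½(2 + 3)(1) = 2.5 m
Net displacement = -32 m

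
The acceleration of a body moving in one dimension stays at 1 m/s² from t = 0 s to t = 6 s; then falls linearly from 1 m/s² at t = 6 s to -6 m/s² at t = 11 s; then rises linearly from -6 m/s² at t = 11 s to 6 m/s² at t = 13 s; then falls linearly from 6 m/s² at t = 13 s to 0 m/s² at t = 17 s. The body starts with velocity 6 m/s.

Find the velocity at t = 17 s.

Δv equals the area under the a-t graph; then v = v₀ + Δv.
0–6 s: 1 × 6 = 6 m/s
6–11 s: ½(1 + -6)(5) = -12.5 m/s
11–13 s: ½(-6 + 6)(2) = 0 m/s
13–17 s: ½(6 + 0)(4) = 12 m/s
Δv = 5.5 m/s, so v(17) = 6 + (5.5) = 11.5 m/s.

11.5 m/s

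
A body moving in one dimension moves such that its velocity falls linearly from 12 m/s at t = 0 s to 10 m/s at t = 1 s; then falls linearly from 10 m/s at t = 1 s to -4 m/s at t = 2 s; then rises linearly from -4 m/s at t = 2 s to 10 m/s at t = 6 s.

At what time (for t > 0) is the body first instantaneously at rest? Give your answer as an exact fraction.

v changes sign on 1–2 s (from 10 to -4); the graph is linear there, so v = 0 at t = 1 + (-10)·(2 − 1)/(-4 − 10) = 12/7 s.

t = 12/7 s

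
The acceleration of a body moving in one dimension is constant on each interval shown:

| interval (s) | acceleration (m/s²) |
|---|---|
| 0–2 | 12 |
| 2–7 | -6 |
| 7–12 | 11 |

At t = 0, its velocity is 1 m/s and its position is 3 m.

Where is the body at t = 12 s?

On each constant-a segment, Δv = aΔt and Δx = v₀Δt + ½aΔt²; chain segment to segment.
0–2 s: v starts 1 m/s; Δx = 1·2 + ½·12·2² = 26 m; v ends 25 m/s.
2–7 s: v starts 25 m/s; Δx = 25·5 + ½·-6·5² = 50 m; v ends -5 m/s.
7–12 s: v starts -5 m/s; Δx = -5·5 + ½·11·5² = 112.5 m; v ends 50 m/s.
x(12) = 3 + Σ Δx = 191.5 m.

191.5 m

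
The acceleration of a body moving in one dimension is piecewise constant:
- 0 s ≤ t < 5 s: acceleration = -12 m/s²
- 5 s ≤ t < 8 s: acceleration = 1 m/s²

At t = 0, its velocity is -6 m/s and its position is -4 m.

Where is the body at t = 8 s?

On each constant-a segment, Δv = aΔt and Δx = v₀Δt + ½aΔt²; chain segment to segment.
0–5 s: v starts -6 m/s; Δx = -6·5 + ½·-12·5² = -180 m; v ends -66 m/s.
5–8 s: v starts -66 m/s; Δx = -66·3 + ½·1·3² = -193.5 m; v ends -63 m/s.
x(8) = -4 + Σ Δx = -377.5 m.

-377.5 m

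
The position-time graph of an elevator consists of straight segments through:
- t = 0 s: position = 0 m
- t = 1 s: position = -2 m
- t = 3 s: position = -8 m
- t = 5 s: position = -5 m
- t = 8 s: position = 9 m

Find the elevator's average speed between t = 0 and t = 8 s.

3.125 m/s

Average speed = (total path length)/(elapsed time); on a piecewise-linear x-t graph the path length is Σ|Δx|.
0–1 s: |Δx| = |-2 − 0| = 2 m
1–3 s: |Δx| = |-8 − -2| = 6 m
3–5 s: |Δx| = |-5 − -8| = 3 m
5–8 s: |Δx| = |9 − -5| = 14 m
Total path = 25 m; average speed = 25/8 = 3.125 m/s.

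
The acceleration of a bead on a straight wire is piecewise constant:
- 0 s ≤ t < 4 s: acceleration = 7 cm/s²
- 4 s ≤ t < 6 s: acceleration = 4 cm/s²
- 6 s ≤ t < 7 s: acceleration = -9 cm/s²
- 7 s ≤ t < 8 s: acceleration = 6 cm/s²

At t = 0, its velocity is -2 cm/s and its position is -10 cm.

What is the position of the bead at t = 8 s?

155.5 cm

On each constant-a segment, Δv = aΔt and Δx = v₀Δt + ½aΔt²; chain segment to segment.
0–4 s: v starts -2 cm/s; Δx = -2·4 + ½·7·4² = 48 cm; v ends 26 cm/s.
4–6 s: v starts 26 cm/s; Δx = 26·2 + ½·4·2² = 60 cm; v ends 34 cm/s.
6–7 s: v starts 34 cm/s; Δx = 34·1 + ½·-9·1² = 29.5 cm; v ends 25 cm/s.
7–8 s: v starts 25 cm/s; Δx = 25·1 + ½·6·1² = 28 cm; v ends 31 cm/s.
x(8) = -10 + Σ Δx = 155.5 cm.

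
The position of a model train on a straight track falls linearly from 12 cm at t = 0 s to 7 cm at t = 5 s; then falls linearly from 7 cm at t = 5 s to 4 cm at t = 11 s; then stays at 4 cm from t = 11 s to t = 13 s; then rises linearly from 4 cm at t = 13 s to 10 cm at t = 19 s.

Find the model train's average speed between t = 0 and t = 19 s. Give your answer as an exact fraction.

14/19 cm/s

Average speed = (total path length)/(elapsed time); on a piecewise-linear x-t graph the path length is Σ|Δx|.
0–5 s: |Δx| = |7 − 12| = 5 cm
5–11 s: |Δx| = |4 − 7| = 3 cm
11–13 s: |Δx| = |4 − 4| = 0 cm
13–19 s: |Δx| = |10 − 4| = 6 cm
Total path = 14 cm; average speed = 14/19 = 14/19 cm/s.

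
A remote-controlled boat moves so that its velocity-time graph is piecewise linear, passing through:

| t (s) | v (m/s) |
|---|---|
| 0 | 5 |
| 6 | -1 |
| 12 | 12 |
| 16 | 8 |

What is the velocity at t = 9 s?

5.5 m/s

On 6–12 s the graph is linear from -1 to 12 m/s: v(9) = -1 + (12 − -1)·(9 − 6)/(12 − 6) = 5.5 m/s.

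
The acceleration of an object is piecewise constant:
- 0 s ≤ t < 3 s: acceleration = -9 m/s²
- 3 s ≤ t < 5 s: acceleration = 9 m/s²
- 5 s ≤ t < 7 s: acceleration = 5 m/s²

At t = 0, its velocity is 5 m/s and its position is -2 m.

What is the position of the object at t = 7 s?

On each constant-a segment, Δv = aΔt and Δx = v₀Δt + ½aΔt²; chain segment to segment.
0–3 s: v starts 5 m/s; Δx = 5·3 + ½·-9·3² = -25.5 m; v ends -22 m/s.
3–5 s: v starts -22 m/s; Δx = -22·2 + ½·9·2² = -26 m; v ends -4 m/s.
5–7 s: v starts -4 m/s; Δx = -4·2 + ½·5·2² = 2 m; v ends 6 m/s.
x(7) = -2 + Σ Δx = -51.5 m.

-51.5 m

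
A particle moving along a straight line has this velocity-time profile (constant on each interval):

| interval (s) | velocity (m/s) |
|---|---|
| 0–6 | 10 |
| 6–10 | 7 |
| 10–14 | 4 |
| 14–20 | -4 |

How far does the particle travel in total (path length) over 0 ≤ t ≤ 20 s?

Distance (not displacement) is the total path length: add the absolute areas under v-t.
0–6 s: |10| × 6 = 60 m
6–10 s: |7| × 4 = 28 m
10–14 s: |4| × 4 = 16 m
14–20 s: |-4| × 6 = 24 m
Total distance = 128 m

128 m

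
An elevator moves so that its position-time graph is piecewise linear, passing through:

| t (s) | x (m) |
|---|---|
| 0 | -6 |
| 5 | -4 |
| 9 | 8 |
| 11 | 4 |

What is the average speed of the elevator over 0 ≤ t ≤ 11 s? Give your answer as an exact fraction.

18/11 m/s

Average speed = (total path length)/(elapsed time); on a piecewise-linear x-t graph the path length is Σ|Δx|.
0–5 s: |Δx| = |-4 − -6| = 2 m
5–9 s: |Δx| = |8 − -4| = 12 m
9–11 s: |Δx| = |4 − 8| = 4 m
Total path = 18 m; average speed = 18/11 = 18/11 m/s.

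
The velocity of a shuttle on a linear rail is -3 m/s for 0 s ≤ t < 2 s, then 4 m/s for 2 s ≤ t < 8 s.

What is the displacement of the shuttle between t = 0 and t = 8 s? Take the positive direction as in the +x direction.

Displacement is the signed area under the v-t curve.
0–2 s: -3 × 2 = -6 m
2–8 s: 4 × 6 = 24 m
Net displacement = 18 m

18 m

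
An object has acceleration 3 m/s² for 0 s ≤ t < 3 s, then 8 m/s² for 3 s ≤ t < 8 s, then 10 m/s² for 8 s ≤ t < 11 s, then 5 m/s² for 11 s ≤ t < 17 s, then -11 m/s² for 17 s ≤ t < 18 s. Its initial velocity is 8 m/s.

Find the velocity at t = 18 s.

106 m/s

Δv equals the area under the a-t graph; then v = v₀ + Δv.
0–3 s: 3 × 3 = 9 m/s
3–8 s: 8 × 5 = 40 m/s
8–11 s: 10 × 3 = 30 m/s
11–17 s: 5 × 6 = 30 m/s
17–18 s: -11 × 1 = -11 m/s
Δv = 98 m/s, so v(18) = 8 + (98) = 106 m/s.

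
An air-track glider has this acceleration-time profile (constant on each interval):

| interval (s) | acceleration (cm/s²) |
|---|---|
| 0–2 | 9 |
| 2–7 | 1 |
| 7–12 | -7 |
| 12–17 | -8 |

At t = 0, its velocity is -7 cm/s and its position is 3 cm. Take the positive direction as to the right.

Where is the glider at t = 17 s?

On each constant-a segment, Δv = aΔt and Δx = v₀Δt + ½aΔt²; chain segment to segment.
0–2 s: v starts -7 cm/s; Δx = -7·2 + ½·9·2² = 4 cm; v ends 11 cm/s.
2–7 s: v starts 11 cm/s; Δx = 11·5 + ½·1·5² = 67.5 cm; v ends 16 cm/s.
7–12 s: v starts 16 cm/s; Δx = 16·5 + ½·-7·5² = -7.5 cm; v ends -19 cm/s.
12–17 s: v starts -19 cm/s; Δx = -19·5 + ½·-8·5² = -195 cm; v ends -59 cm/s.
x(17) = 3 + Σ Δx = -128 cm.

-128 cm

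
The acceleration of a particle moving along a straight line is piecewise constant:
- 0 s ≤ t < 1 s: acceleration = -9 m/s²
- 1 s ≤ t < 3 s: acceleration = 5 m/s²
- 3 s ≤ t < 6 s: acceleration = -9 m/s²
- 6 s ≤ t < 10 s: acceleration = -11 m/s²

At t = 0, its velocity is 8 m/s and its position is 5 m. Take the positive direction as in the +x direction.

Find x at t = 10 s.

On each constant-a segment, Δv = aΔt and Δx = v₀Δt + ½aΔt²; chain segment to segment.
0–1 s: v starts 8 m/s; Δx = 8·1 + ½·-9·1² = 3.5 m; v ends -1 m/s.
1–3 s: v starts -1 m/s; Δx = -1·2 + ½·5·2² = 8 m; v ends 9 m/s.
3–6 s: v starts 9 m/s; Δx = 9·3 + ½·-9·3² = -13.5 m; v ends -18 m/s.
6–10 s: v starts -18 m/s; Δx = -18·4 + ½·-11·4² = -160 m; v ends -62 m/s.
x(10) = 5 + Σ Δx = -157 m.

-157 m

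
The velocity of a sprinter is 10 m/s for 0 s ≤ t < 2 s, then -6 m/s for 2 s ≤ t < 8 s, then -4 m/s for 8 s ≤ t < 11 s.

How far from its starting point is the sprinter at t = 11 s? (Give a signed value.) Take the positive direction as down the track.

Net displacement equals the area under the velocity-time graph (areas below the axis count negative).
0–2 s: 10 × 2 = 20 m
2–8 s: -6 × 6 = -36 m
8–11 s: -4 × 3 = -12 m
Net displacement = -28 m

-28 m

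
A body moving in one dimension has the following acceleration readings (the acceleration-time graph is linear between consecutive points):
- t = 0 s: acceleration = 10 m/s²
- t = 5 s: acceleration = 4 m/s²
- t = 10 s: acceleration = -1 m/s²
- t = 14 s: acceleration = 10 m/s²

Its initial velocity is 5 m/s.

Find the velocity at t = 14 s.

65.5 m/s

Δv equals the area under the a-t graph; then v = v₀ + Δv.
0–5 s: ½(10 + 4)(5) = 35 m/s
5–10 s: ½(4 + -1)(5) = 7.5 m/s
10–14 s: ½(-1 + 10)(4) = 18 m/s
Δv = 60.5 m/s, so v(14) = 5 + (60.5) = 65.5 m/s.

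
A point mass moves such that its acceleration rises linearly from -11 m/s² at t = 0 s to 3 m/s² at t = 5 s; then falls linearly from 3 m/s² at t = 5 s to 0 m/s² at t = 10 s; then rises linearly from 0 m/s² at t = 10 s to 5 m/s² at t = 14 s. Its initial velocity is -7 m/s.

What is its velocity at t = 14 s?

Δv equals the area under the a-t graph; then v = v₀ + Δv.
0–5 s: ½(-11 + 3)(5) = -20 m/s
5–10 s: ½(3 + 0)(5) = 7.5 m/s
10–14 s: ½(0 + 5)(4) = 10 m/s
Δv = -2.5 m/s, so v(14) = -7 + (-2.5) = -9.5 m/s.

-9.5 m/s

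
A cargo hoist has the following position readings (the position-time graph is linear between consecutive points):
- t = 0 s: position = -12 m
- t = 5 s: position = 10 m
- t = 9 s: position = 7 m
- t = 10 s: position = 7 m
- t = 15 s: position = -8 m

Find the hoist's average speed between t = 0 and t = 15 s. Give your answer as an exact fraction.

Average speed = (total path length)/(elapsed time); on a piecewise-linear x-t graph the path length is Σ|Δx|.
0–5 s: |Δx| = |10 − -12| = 22 m
5–9 s: |Δx| = |7 − 10| = 3 m
9–10 s: |Δx| = |7 − 7| = 0 m
10–15 s: |Δx| = |-8 − 7| = 15 m
Total path = 40 m; average speed = 40/15 = 8/3 m/s.

8/3 m/s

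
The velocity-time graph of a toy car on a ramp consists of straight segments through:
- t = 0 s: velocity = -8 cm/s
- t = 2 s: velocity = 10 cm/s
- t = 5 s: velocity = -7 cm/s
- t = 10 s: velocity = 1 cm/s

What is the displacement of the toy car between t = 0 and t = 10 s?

Net displacement equals the area under the velocity-time graph (areas below the axis count negative).
0–2 s: ½(-8 + 10)(2) = 2 cm
2–5 s: ½(10 + -7)(3) = 4.5 cm
5–10 s: ½(-7 + 1)(5) = -15 cm
Net displacement = -8.5 cm

-8.5 cm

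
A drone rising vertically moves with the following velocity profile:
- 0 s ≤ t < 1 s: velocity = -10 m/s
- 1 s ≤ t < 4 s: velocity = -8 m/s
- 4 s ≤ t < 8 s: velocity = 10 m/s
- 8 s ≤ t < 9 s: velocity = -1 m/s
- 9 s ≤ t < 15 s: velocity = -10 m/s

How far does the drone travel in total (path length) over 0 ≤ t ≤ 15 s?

135 m

Total distance travelled is ∫|v| dt — sum the magnitudes of each area piece.
0–1 s: |-10| × 1 = 10 m
1–4 s: |-8| × 3 = 24 m
4–8 s: |10| × 4 = 40 m
8–9 s: |-1| × 1 = 1 m
9–15 s: |-10| × 6 = 60 m
Total distance = 135 m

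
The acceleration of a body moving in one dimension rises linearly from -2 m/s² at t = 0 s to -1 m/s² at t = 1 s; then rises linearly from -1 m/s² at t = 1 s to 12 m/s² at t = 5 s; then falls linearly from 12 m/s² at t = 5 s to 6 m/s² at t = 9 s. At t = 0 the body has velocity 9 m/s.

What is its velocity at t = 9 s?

Δv equals the area under the a-t graph; then v = v₀ + Δv.
0–1 s: ½(-2 + -1)(1) = -1.5 m/s
1–5 s: ½(-1 + 12)(4) = 22 m/s
5–9 s: ½(12 + 6)(4) = 36 m/s
Δv = 56.5 m/s, so v(9) = 9 + (56.5) = 65.5 m/s.

65.5 m/s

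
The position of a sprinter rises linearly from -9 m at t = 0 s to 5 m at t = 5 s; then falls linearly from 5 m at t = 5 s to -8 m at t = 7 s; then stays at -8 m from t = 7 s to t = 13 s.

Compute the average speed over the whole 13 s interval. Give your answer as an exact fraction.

Average speed = (total path length)/(elapsed time); on a piecewise-linear x-t graph the path length is Σ|Δx|.
0–5 s: |Δx| = |5 − -9| = 14 m
5–7 s: |Δx| = |-8 − 5| = 13 m
7–13 s: |Δx| = |-8 − -8| = 0 m
Total path = 27 m; average speed = 27/13 = 27/13 m/s.

27/13 m/s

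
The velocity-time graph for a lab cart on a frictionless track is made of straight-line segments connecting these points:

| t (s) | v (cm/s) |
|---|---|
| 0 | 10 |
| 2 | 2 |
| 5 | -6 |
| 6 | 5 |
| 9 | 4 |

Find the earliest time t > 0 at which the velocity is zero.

v changes sign on 2–5 s (from 2 to -6); the graph is linear there, so v = 0 at t = 2 + (-2)·(5 − 2)/(-6 − 2) = 2.75 s.

t = 2.75 s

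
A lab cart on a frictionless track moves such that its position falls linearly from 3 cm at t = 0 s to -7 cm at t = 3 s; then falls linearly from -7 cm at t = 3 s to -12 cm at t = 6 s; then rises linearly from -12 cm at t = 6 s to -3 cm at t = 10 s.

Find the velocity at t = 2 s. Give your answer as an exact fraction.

-10/3 cm/s

Velocity is the slope of the x-t graph on 0–3 s: (-7 − 3)/(3 − 0) = -10/3 cm/s.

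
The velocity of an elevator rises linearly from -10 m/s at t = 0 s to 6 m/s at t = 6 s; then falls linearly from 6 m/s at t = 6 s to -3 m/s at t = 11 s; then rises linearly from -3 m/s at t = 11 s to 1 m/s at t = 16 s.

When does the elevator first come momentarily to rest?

t = 3.75 s

v changes sign on 0–6 s (from -10 to 6); the graph is linear there, so v = 0 at t = 0 + (10)·(6 − 0)/(6 − -10) = 3.75 s.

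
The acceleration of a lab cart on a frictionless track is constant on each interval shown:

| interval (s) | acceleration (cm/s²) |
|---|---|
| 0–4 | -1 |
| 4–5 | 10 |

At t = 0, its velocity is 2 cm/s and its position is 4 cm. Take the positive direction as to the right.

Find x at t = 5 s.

On each constant-a segment, Δv = aΔt and Δx = v₀Δt + ½aΔt²; chain segment to segment.
0–4 s: v starts 2 cm/s; Δx = 2·4 + ½·-1·4² = 0 cm; v ends -2 cm/s.
4–5 s: v starts -2 cm/s; Δx = -2·1 + ½·10·1² = 3 cm; v ends 8 cm/s.
x(5) = 4 + Σ Δx = 7 cm.

7 cm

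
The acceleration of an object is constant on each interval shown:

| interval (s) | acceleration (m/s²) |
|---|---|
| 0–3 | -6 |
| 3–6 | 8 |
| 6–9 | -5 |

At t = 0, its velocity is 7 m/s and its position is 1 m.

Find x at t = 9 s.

On each constant-a segment, Δv = aΔt and Δx = v₀Δt + ½aΔt²; chain segment to segment.
0–3 s: v starts 7 m/s; Δx = 7·3 + ½·-6·3² = -6 m; v ends -11 m/s.
3–6 s: v starts -11 m/s; Δx = -11·3 + ½·8·3² = 3 m; v ends 13 m/s.
6–9 s: v starts 13 m/s; Δx = 13·3 + ½·-5·3² = 16.5 m; v ends -2 m/s.
x(9) = 1 + Σ Δx = 14.5 m.

14.5 m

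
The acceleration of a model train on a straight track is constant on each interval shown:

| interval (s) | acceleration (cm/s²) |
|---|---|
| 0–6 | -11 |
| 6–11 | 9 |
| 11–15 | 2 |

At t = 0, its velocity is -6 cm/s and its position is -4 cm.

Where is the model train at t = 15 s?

On each constant-a segment, Δv = aΔt and Δx = v₀Δt + ½aΔt²; chain segment to segment.
0–6 s: v starts -6 cm/s; Δx = -6·6 + ½·-11·6² = -234 cm; v ends -72 cm/s.
6–11 s: v starts -72 cm/s; Δx = -72·5 + ½·9·5² = -247.5 cm; v ends -27 cm/s.
11–15 s: v starts -27 cm/s; Δx = -27·4 + ½·2·4² = -92 cm; v ends -19 cm/s.
x(15) = -4 + Σ Δx = -577.5 cm.

-577.5 cm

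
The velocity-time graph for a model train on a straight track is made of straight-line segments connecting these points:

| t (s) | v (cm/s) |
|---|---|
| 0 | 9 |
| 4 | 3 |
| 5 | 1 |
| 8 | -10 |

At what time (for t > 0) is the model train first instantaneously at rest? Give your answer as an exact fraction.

t = 58/11 s

v changes sign on 5–8 s (from 1 to -10); the graph is linear there, so v = 0 at t = 5 + (-1)·(8 − 5)/(-10 − 1) = 58/11 s.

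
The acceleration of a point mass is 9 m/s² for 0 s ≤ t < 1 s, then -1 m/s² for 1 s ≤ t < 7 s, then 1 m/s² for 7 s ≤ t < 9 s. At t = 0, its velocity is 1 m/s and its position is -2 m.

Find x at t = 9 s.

On each constant-a segment, Δv = aΔt and Δx = v₀Δt + ½aΔt²; chain segment to segment.
0–1 s: v starts 1 m/s; Δx = 1·1 + ½·9·1² = 5.5 m; v ends 10 m/s.
1–7 s: v starts 10 m/s; Δx = 10·6 + ½·-1·6² = 42 m; v ends 4 m/s.
7–9 s: v starts 4 m/s; Δx = 4·2 + ½·1·2² = 10 m; v ends 6 m/s.
x(9) = -2 + Σ Δx = 55.5 m.

55.5 m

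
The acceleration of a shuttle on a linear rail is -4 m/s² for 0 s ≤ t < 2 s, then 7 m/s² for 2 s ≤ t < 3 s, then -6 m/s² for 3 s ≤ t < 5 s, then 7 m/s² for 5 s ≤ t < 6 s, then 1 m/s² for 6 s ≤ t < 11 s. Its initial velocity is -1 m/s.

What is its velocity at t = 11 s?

Δv equals the area under the a-t graph; then v = v₀ + Δv.
0–2 s: -4 × 2 = -8 m/s
2–3 s: 7 × 1 = 7 m/s
3–5 s: -6 × 2 = -12 m/s
5–6 s: 7 × 1 = 7 m/s
6–11 s: 1 × 5 = 5 m/s
Δv = -1 m/s, so v(11) = -1 + (-1) = -2 m/s.

-2 m/s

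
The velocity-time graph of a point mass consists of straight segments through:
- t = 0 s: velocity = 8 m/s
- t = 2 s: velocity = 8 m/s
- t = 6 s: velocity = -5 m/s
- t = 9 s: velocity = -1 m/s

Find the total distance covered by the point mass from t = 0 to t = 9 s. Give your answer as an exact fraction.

Total distance travelled is ∫|v| dt — sum the magnitudes of each area piece.
0–2 s: |8| × 2 = 16 m
2–6 s: v = 0 at t = 58/13 s; triangle areas 128/13 + 50/13 = 178/13 m
6–9 s: |½(-5 + -1)(3)| = 9 m
Total distance = 503/13 m

503/13 m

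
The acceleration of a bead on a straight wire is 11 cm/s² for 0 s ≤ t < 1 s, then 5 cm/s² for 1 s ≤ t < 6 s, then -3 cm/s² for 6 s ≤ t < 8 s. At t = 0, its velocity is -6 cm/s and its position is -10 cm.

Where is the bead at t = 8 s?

On each constant-a segment, Δv = aΔt and Δx = v₀Δt + ½aΔt²; chain segment to segment.
0–1 s: v starts -6 cm/s; Δx = -6·1 + ½·11·1² = -0.5 cm; v ends 5 cm/s.
1–6 s: v starts 5 cm/s; Δx = 5·5 + ½·5·5² = 87.5 cm; v ends 30 cm/s.
6–8 s: v starts 30 cm/s; Δx = 30·2 + ½·-3·2² = 54 cm; v ends 24 cm/s.
x(8) = -10 + Σ Δx = 131 cm.

131 cm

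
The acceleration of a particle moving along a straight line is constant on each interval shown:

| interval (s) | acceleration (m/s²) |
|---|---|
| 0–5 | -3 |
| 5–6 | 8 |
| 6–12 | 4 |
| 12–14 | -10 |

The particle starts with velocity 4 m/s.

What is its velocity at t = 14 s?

1 m/s

Δv equals the area under the a-t graph; then v = v₀ + Δv.
0–5 s: -3 × 5 = -15 m/s
5–6 s: 8 × 1 = 8 m/s
6–12 s: 4 × 6 = 24 m/s
12–14 s: -10 × 2 = -20 m/s
Δv = -3 m/s, so v(14) = 4 + (-3) = 1 m/s.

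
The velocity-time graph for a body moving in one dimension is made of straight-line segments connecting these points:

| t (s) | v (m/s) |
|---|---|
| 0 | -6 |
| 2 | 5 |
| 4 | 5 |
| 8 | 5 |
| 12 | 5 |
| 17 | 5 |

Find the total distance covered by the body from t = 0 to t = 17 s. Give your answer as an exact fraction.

886/11 m

Total distance travelled is ∫|v| dt — sum the magnitudes of each area piece.
0–2 s: v = 0 at t = 12/11 s; triangle areas 36/11 + 25/11 = 61/11 m
2–4 s: |5| × 2 = 10 m
4–8 s: |5| × 4 = 20 m
8–12 s: |5| × 4 = 20 m
12–17 s: |5| × 5 = 25 m
Total distance = 886/11 m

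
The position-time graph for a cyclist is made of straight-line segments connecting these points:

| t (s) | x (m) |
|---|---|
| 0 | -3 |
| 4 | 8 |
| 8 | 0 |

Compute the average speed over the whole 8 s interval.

Average speed = (total path length)/(elapsed time); on a piecewise-linear x-t graph the path length is Σ|Δx|.
0–4 s: |Δx| = |8 − -3| = 11 m
4–8 s: |Δx| = |0 − 8| = 8 m
Total path = 19 m; average speed = 19/8 = 2.375 m/s.

2.375 m/s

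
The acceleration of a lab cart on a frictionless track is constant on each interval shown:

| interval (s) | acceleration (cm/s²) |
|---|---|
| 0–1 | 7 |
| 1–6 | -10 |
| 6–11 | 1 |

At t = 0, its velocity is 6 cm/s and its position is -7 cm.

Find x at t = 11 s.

-230 cm

On each constant-a segment, Δv = aΔt and Δx = v₀Δt + ½aΔt²; chain segment to segment.
0–1 s: v starts 6 cm/s; Δx = 6·1 + ½·7·1² = 9.5 cm; v ends 13 cm/s.
1–6 s: v starts 13 cm/s; Δx = 13·5 + ½·-10·5² = -60 cm; v ends -37 cm/s.
6–11 s: v starts -37 cm/s; Δx = -37·5 + ½·1·5² = -172.5 cm; v ends -32 cm/s.
x(11) = -7 + Σ Δx = -230 cm.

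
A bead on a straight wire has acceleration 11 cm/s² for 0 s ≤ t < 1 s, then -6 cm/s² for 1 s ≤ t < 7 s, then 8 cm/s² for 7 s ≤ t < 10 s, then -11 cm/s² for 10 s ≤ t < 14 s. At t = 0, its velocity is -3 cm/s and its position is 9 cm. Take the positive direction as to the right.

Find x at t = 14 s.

-200.5 cm

On each constant-a segment, Δv = aΔt and Δx = v₀Δt + ½aΔt²; chain segment to segment.
0–1 s: v starts -3 cm/s; Δx = -3·1 + ½·11·1² = 2.5 cm; v ends 8 cm/s.
1–7 s: v starts 8 cm/s; Δx = 8·6 + ½·-6·6² = -60 cm; v ends -28 cm/s.
7–10 s: v starts -28 cm/s; Δx = -28·3 + ½·8·3² = -48 cm; v ends -4 cm/s.
10–14 s: v starts -4 cm/s; Δx = -4·4 + ½·-11·4² = -104 cm; v ends -48 cm/s.
x(14) = 9 + Σ Δx = -200.5 cm.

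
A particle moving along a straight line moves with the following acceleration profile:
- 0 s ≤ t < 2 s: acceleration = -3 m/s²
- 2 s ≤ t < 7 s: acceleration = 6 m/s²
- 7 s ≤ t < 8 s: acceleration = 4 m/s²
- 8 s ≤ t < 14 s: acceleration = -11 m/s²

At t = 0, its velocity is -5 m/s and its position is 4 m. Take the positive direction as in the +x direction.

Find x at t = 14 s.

-31 m

On each constant-a segment, Δv = aΔt and Δx = v₀Δt + ½aΔt²; chain segment to segment.
0–2 s: v starts -5 m/s; Δx = -5·2 + ½·-3·2² = -16 m; v ends -11 m/s.
2–7 s: v starts -11 m/s; Δx = -11·5 + ½·6·5² = 20 m; v ends 19 m/s.
7–8 s: v starts 19 m/s; Δx = 19·1 + ½·4·1² = 21 m; v ends 23 m/s.
8–14 s: v starts 23 m/s; Δx = 23·6 + ½·-11·6² = -60 m; v ends -43 m/s.
x(14) = 4 + Σ Δx = -31 m.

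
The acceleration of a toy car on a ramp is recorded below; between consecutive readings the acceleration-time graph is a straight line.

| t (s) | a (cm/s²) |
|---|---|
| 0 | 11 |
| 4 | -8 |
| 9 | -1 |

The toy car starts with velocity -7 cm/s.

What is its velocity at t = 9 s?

-23.5 cm/s

Δv equals the area under the a-t graph; then v = v₀ + Δv.
0–4 s: ½(11 + -8)(4) = 6 cm/s
4–9 s: ½(-8 + -1)(5) = -22.5 cm/s
Δv = -16.5 cm/s, so v(9) = -7 + (-16.5) = -23.5 cm/s.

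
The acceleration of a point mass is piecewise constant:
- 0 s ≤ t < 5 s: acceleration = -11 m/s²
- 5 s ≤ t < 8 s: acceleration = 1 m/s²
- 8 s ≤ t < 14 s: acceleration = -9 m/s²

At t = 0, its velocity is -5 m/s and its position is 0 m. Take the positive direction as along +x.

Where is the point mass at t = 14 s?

On each constant-a segment, Δv = aΔt and Δx = v₀Δt + ½aΔt²; chain segment to segment.
0–5 s: v starts -5 m/s; Δx = -5·5 + ½·-11·5² = -162.5 m; v ends -60 m/s.
5–8 s: v starts -60 m/s; Δx = -60·3 + ½·1·3² = -175.5 m; v ends -57 m/s.
8–14 s: v starts -57 m/s; Δx = -57·6 + ½·-9·6² = -504 m; v ends -111 m/s.
x(14) = 0 + Σ Δx = -842 m.

-842 m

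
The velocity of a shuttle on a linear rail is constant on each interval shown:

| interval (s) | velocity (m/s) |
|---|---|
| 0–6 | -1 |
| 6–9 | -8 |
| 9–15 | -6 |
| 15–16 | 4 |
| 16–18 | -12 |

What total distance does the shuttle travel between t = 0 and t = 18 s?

Distance (not displacement) is the total path length: add the absolute areas under v-t.
0–6 s: |-1| × 6 = 6 m
6–9 s: |-8| × 3 = 24 m
9–15 s: |-6| × 6 = 36 m
15–16 s: |4| × 1 = 4 m
16–18 s: |-12| × 2 = 24 m
Total distance = 94 m

94 m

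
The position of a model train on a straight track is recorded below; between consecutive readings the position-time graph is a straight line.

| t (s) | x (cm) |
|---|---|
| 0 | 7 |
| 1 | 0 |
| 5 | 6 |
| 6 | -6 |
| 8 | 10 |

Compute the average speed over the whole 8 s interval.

Average speed = (total path length)/(elapsed time); on a piecewise-linear x-t graph the path length is Σ|Δx|.
0–1 s: |Δx| = |0 − 7| = 7 cm
1–5 s: |Δx| = |6 − 0| = 6 cm
5–6 s: |Δx| = |-6 − 6| = 12 cm
6–8 s: |Δx| = |10 − -6| = 16 cm
Total path = 41 cm; average speed = 41/8 = 5.125 cm/s.

5.125 cm/s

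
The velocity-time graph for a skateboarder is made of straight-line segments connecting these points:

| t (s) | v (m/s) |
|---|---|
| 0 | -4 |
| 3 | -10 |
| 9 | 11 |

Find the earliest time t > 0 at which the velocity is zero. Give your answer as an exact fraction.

v changes sign on 3–9 s (from -10 to 11); the graph is linear there, so v = 0 at t = 3 + (10)·(9 − 3)/(11 − -10) = 41/7 s.

t = 41/7 s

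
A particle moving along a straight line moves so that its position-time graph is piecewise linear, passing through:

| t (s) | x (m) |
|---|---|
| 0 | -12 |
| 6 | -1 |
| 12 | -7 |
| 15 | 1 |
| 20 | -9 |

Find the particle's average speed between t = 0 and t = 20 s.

Average speed = (total path length)/(elapsed time); on a piecewise-linear x-t graph the path length is Σ|Δx|.
0–6 s: |Δx| = |-1 − -12| = 11 m
6–12 s: |Δx| = |-7 − -1| = 6 m
12–15 s: |Δx| = |1 − -7| = 8 m
15–20 s: |Δx| = |-9 − 1| = 10 m
Total path = 35 m; average speed = 35/20 = 1.75 m/s.

1.75 m/s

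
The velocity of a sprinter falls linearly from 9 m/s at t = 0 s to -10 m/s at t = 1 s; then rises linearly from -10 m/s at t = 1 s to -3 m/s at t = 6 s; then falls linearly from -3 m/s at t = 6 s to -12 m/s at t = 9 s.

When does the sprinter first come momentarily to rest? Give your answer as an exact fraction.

v changes sign on 0–1 s (from 9 to -10); the graph is linear there, so v = 0 at t = 0 + (-9)·(1 − 0)/(-10 − 9) = 9/19 s.

t = 9/19 s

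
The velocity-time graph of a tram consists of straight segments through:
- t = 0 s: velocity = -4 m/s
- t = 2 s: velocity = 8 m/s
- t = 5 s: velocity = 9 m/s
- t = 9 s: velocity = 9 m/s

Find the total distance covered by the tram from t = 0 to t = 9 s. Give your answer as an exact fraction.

409/6 m

Total distance travelled is ∫|v| dt — sum the magnitudes of each area piece.
0–2 s: v = 0 at t = 2/3 s; triangle areas 4/3 + 16/3 = 20/3 m
2–5 s: |½(8 + 9)(3)| = 25.5 m
5–9 s: |9| × 4 = 36 m
Total distance = 409/6 m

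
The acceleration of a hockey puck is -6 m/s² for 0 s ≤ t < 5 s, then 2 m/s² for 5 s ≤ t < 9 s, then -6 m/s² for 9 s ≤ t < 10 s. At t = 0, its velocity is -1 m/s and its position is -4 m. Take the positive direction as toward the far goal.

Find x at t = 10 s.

-218 m

On each constant-a segment, Δv = aΔt and Δx = v₀Δt + ½aΔt²; chain segment to segment.
0–5 s: v starts -1 m/s; Δx = -1·5 + ½·-6·5² = -80 m; v ends -31 m/s.
5–9 s: v starts -31 m/s; Δx = -31·4 + ½·2·4² = -108 m; v ends -23 m/s.
9–10 s: v starts -23 m/s; Δx = -23·1 + ½·-6·1² = -26 m; v ends -29 m/s.
x(10) = -4 + Σ Δx = -218 m.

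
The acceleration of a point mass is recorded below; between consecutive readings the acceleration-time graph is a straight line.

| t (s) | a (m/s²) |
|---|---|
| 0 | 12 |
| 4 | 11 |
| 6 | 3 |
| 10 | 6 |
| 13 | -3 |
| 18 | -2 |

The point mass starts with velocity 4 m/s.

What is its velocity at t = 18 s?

74 m/s

Δv equals the area under the a-t graph; then v = v₀ + Δv.
0–4 s: ½(12 + 11)(4) = 46 m/s
4–6 s: ½(11 + 3)(2) = 14 m/s
6–10 s: ½(3 + 6)(4) = 18 m/s
10–13 s: ½(6 + -3)(3) = 4.5 m/s
13–18 s: ½(-3 + -2)(5) = -12.5 m/s
Δv = 70 m/s, so v(18) = 4 + (70) = 74 m/s.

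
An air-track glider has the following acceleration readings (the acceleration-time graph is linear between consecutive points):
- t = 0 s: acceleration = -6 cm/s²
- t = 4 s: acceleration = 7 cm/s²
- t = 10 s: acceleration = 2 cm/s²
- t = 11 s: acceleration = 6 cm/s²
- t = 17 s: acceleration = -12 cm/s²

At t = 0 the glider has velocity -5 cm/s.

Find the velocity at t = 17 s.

10 cm/s

Δv equals the area under the a-t graph; then v = v₀ + Δv.
0–4 s: ½(-6 + 7)(4) = 2 cm/s
4–10 s: ½(7 + 2)(6) = 27 cm/s
10–11 s: ½(2 + 6)(1) = 4 cm/s
11–17 s: ½(6 + -12)(6) = -18 cm/s
Δv = 15 cm/s, so v(17) = -5 + (15) = 10 cm/s.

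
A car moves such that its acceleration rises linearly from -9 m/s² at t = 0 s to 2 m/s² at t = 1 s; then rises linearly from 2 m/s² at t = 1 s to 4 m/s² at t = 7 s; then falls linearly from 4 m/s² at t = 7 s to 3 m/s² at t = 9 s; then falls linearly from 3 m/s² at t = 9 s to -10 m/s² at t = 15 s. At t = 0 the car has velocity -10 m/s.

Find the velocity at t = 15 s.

Δv equals the area under the a-t graph; then v = v₀ + Δv.
0–1 s: ½(-9 + 2)(1) = -3.5 m/s
1–7 s: ½(2 + 4)(6) = 18 m/s
7–9 s: ½(4 + 3)(2) = 7 m/s
9–15 s: ½(3 + -10)(6) = -21 m/s
Δv = 0.5 m/s, so v(15) = -10 + (0.5) = -9.5 m/s.

-9.5 m/s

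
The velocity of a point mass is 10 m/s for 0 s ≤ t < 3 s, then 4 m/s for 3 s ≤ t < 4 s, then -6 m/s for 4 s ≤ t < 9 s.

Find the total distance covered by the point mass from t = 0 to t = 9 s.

64 m

Total distance travelled is ∫|v| dt — sum the magnitudes of each area piece.
0–3 s: |10| × 3 = 30 m
3–4 s: |4| × 1 = 4 m
4–9 s: |-6| × 5 = 30 m
Total distance = 64 m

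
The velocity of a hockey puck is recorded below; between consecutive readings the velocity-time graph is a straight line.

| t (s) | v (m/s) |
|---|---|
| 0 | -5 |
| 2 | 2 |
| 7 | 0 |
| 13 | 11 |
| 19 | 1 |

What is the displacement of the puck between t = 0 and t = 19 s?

Displacement is the signed area under the v-t curve.
0–2 s: ½(-5 + 2)(2) = -3 m
2–7 s: ½(2 + 0)(5) = 5 m
7–13 s: ½(0 + 11)(6) = 33 m
13–19 s: ½(11 + 1)(6) = 36 m
Net displacement = 71 m

71 m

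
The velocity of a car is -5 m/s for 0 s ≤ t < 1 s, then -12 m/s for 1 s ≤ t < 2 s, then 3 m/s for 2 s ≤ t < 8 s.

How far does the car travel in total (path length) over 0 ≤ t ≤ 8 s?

Distance (not displacement) is the total path length: add the absolute areas under v-t.
0–1 s: |-5| × 1 = 5 m
1–2 s: |-12| × 1 = 12 m
2–8 s: |3| × 6 = 18 m
Total distance = 35 m

35 m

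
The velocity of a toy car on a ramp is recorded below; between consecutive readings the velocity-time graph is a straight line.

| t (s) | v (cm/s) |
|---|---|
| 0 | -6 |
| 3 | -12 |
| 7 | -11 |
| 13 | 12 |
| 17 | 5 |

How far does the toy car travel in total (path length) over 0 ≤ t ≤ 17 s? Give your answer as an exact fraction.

3256/23 cm

Distance (not displacement) is the total path length: add the absolute areas under v-t.
0–3 s: |½(-6 + -12)(3)| = 27 cm
3–7 s: |½(-12 + -11)(4)| = 46 cm
7–13 s: v = 0 at t = 227/23 s; triangle areas 363/23 + 432/23 = 795/23 cm
13–17 s: |½(12 + 5)(4)| = 34 cm
Total distance = 3256/23 cm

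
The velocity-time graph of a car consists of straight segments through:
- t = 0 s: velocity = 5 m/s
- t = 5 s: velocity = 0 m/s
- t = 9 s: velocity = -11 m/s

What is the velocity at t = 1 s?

On 0–5 s the graph is linear from 5 to 0 m/s: v(1) = 5 + (0 − 5)·(1 − 0)/(5 − 0) = 4 m/s.

4 m/s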